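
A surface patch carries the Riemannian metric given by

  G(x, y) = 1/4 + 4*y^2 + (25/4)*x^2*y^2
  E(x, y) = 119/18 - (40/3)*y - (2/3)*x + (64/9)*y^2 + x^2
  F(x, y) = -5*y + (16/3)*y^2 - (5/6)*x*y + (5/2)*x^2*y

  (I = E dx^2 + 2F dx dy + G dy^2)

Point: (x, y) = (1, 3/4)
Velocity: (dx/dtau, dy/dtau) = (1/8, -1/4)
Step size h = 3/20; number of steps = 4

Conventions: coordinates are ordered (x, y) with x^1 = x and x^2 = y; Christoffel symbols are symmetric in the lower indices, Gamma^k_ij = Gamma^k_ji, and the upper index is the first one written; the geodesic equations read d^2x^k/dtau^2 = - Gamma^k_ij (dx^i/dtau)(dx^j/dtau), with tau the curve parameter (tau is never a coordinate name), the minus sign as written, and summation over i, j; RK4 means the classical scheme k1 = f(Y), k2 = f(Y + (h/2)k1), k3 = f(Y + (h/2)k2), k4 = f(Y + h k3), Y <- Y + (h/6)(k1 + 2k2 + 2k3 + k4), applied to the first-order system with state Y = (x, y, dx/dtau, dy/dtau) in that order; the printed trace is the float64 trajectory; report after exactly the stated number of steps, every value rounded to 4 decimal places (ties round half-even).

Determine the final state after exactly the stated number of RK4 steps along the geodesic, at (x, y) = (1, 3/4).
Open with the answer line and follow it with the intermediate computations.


Answer: x = 1.0516, y = 0.5883, dx/dtau = 0.0528, dy/dtau = -0.2971

f(Y) = (dx/dtau, dy/dtau, -Gamma^x_ij Y'^i Y'^j, -Gamma^y_ij Y'^i Y'^j) with the Gammas evaluated at the stage position; h = 0.150000; intermediate values shown to 6 dp
step 0: x = 1.0000, y = 0.7500, dx/dtau = 0.1250, dy/dtau = -0.2500
step 1:
  k1: at (x, y) = (1.000000, 0.750000), (dx/dtau, dy/dtau) = (0.125000, -0.250000); Gamma_xxx = 0.327953, Gamma_xxy = -1.800384, Gamma_xyy = 0.567160, Gamma_yxx = 0.713867, Gamma_yxy = 0.734058, Gamma_yyy = 1.230782; k1 = (0.125000, -0.250000, -0.153096, -0.042199)
  k2: at (x, y) = (1.009375, 0.731250), (dx/dtau, dy/dtau) = (0.113518, -0.253165); Gamma_xxx = 0.336432, Gamma_xxy = -1.767704, Gamma_xyy = 0.566572, Gamma_yxx = 0.759202, Gamma_yxy = 0.717416, Gamma_yyy = 1.265185; k2 = (0.113518, -0.253165, -0.142252, -0.049637)
  k3: at (x, y) = (1.008514, 0.731013), (dx/dtau, dy/dtau) = (0.114331, -0.253723); Gamma_xxx = 0.338144, Gamma_xxy = -1.767163, Gamma_xyy = 0.570267, Gamma_yxx = 0.760098, Gamma_yxy = 0.716529, Gamma_yyy = 1.265527; k3 = (0.114331, -0.253723, -0.143656, -0.049834)
  k4: at (x, y) = (1.017150, 0.711942), (dx/dtau, dy/dtau) = (0.103452, -0.257475); Gamma_xxx = 0.347254, Gamma_xxy = -1.733090, Gamma_xyy = 0.568682, Gamma_yxx = 0.809907, Gamma_yxy = 0.699095, Gamma_yyy = 1.302337; k4 = (0.103452, -0.257475, -0.133742, -0.057762)
  Y <- Y + (h/6)(k1 + 2k2 + 2k3 + k4): x = 1.0171, y = 0.7120, dx/dtau = 0.1035, dy/dtau = -0.2575
step 2:
  k1: at (x, y) = (1.017104, 0.711969), (dx/dtau, dy/dtau) = (0.103534, -0.257473); Gamma_xxx = 0.347298, Gamma_xxy = -1.733138, Gamma_xyy = 0.568801, Gamma_yxx = 0.809846, Gamma_yxy = 0.699096, Gamma_yyy = 1.302282; k1 = (0.103534, -0.257473, -0.133831, -0.057740)
  k2: at (x, y) = (1.024869, 0.692658), (dx/dtau, dy/dtau) = (0.093496, -0.261803); Gamma_xxx = 0.357284, Gamma_xxy = -1.698442, Gamma_xyy = 0.566481, Gamma_yxx = 0.864493, Gamma_yxy = 0.680881, Gamma_yyy = 1.341474; k2 = (0.093496, -0.261803, -0.125098, -0.066170)
  k3: at (x, y) = (1.024116, 0.692334), (dx/dtau, dy/dtau) = (0.094151, -0.262435); Gamma_xxx = 0.358915, Gamma_xxy = -1.697933, Gamma_xyy = 0.569063, Gamma_yxx = 0.865844, Gamma_yxy = 0.679938, Gamma_yyy = 1.342166; k3 = (0.094151, -0.262435, -0.126281, -0.066513)
  k4: at (x, y) = (1.031226, 0.672603), (dx/dtau, dy/dtau) = (0.084591, -0.267449); Gamma_xxx = 0.369747, Gamma_xxy = -1.662942, Gamma_xyy = 0.564749, Gamma_yxx = 0.926721, Gamma_yxy = 0.660823, Gamma_yyy = 1.384424; k4 = (0.084591, -0.267449, -0.118286, -0.075757)
  Y <- Y + (h/6)(k1 + 2k2 + 2k3 + k4): x = 1.0312, y = 0.6726, dx/dtau = 0.0847, dy/dtau = -0.2674
step 3:
  k1: at (x, y) = (1.031189, 0.672634), (dx/dtau, dy/dtau) = (0.084662, -0.267444); Gamma_xxx = 0.369775, Gamma_xxy = -1.663000, Gamma_xyy = 0.564829, Gamma_yxx = 0.926638, Gamma_yxy = 0.660833, Gamma_yyy = 1.384359; k1 = (0.084662, -0.267444, -0.118359, -0.075734)
  k2: at (x, y) = (1.037539, 0.652575), (dx/dtau, dy/dtau) = (0.075785, -0.273124); Gamma_xxx = 0.381651, Gamma_xxy = -1.628257, Gamma_xyy = 0.558858, Gamma_yxx = 0.994320, Gamma_yxy = 0.640793, Gamma_yyy = 1.429650; k2 = (0.075785, -0.273124, -0.111286, -0.085831)
  k3: at (x, y) = (1.036873, 0.652149), (dx/dtau, dy/dtau) = (0.076315, -0.273881); Gamma_xxx = 0.383253, Gamma_xxy = -1.627723, Gamma_xyy = 0.560584, Gamma_yxx = 0.996317, Gamma_yxy = 0.639751, Gamma_yyy = 1.430730; k3 = (0.076315, -0.273881, -0.112325, -0.086380)
  k4: at (x, y) = (1.042637, 0.631552), (dx/dtau, dy/dtau) = (0.067813, -0.280401); Gamma_xxx = 0.396248, Gamma_xxy = -1.593280, Gamma_xyy = 0.552126, Gamma_yxx = 1.072881, Gamma_yxy = 0.618528, Gamma_yyy = 1.479884; k4 = (0.067813, -0.280401, -0.105825, -0.097767)
  Y <- Y + (h/6)(k1 + 2k2 + 2k3 + k4): x = 1.0426, y = 0.6316, dx/dtau = 0.0679, dy/dtau = -0.2804
step 4:
  k1: at (x, y) = (1.042606, 0.631587), (dx/dtau, dy/dtau) = (0.067877, -0.280392); Gamma_xxx = 0.396261, Gamma_xxy = -1.593346, Gamma_xyy = 0.552187, Gamma_yxx = 1.072756, Gamma_yxy = 0.618549, Gamma_yyy = 1.479799; k1 = (0.067877, -0.280392, -0.105888, -0.097739)
  k2: at (x, y) = (1.047697, 0.610558), (dx/dtau, dy/dtau) = (0.059935, -0.287723); Gamma_xxx = 0.410542, Gamma_xxy = -1.559617, Gamma_xyy = 0.541604, Gamma_yxx = 1.159129, Gamma_yxy = 0.596089, Gamma_yyy = 1.532790; k2 = (0.059935, -0.287723, -0.100101, -0.110496)
  k3: at (x, y) = (1.047101, 0.610008), (dx/dtau, dy/dtau) = (0.060369, -0.288679); Gamma_xxx = 0.412178, Gamma_xxy = -1.559022, Gamma_xyy = 0.542624, Gamma_yxx = 1.162109, Gamma_yxy = 0.594889, Gamma_yyy = 1.534350; k3 = (0.060369, -0.288679, -0.101061, -0.111367)
  k4: at (x, y) = (1.051661, 0.588285), (dx/dtau, dy/dtau) = (0.052717, -0.297097); Gamma_xxx = 0.427960, Gamma_xxy = -1.525882, Gamma_xyy = 0.529287, Gamma_yxx = 1.261586, Gamma_yxy = 0.570754, Gamma_yyy = 1.592296; k4 = (0.052717, -0.297097, -0.095705, -0.126174)
  Y <- Y + (h/6)(k1 + 2k2 + 2k3 + k4): x = 1.0516, y = 0.5883, dx/dtau = 0.0528, dy/dtau = -0.2971


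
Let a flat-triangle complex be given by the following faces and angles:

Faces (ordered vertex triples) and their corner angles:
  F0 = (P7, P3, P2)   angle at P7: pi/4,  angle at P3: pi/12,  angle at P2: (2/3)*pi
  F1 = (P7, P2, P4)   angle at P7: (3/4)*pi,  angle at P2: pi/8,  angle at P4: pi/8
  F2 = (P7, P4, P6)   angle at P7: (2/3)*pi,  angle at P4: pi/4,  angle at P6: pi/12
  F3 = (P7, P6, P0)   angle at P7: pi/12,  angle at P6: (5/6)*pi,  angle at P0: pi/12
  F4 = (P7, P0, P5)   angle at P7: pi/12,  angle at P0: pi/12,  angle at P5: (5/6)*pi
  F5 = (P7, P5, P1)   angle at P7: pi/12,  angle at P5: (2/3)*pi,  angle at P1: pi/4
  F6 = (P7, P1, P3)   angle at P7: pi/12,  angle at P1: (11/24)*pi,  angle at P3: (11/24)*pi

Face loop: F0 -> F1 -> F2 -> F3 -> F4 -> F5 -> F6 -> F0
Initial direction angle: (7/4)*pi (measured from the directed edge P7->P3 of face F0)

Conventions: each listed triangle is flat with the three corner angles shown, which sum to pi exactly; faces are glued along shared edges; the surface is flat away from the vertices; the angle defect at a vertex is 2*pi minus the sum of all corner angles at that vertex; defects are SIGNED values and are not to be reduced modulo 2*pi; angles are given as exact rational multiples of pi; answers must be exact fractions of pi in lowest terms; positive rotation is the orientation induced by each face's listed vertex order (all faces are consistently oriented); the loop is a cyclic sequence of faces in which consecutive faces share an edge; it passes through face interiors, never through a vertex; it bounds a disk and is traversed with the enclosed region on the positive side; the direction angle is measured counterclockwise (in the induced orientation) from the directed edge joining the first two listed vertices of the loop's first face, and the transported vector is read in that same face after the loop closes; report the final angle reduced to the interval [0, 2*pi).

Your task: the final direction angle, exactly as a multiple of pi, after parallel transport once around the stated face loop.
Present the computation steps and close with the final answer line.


enclosed vertex P7: corner angles sum to 2*pi, defect = 2*pi - 2*pi = 0
adding the enclosed defects to the starting angle (mod 2*pi, induced orientation) gives the holonomy
final angle = (7/4)*pi + 0 = (7/4)*pi (mod 2*pi)

Answer: final direction angle = (7/4)*pi


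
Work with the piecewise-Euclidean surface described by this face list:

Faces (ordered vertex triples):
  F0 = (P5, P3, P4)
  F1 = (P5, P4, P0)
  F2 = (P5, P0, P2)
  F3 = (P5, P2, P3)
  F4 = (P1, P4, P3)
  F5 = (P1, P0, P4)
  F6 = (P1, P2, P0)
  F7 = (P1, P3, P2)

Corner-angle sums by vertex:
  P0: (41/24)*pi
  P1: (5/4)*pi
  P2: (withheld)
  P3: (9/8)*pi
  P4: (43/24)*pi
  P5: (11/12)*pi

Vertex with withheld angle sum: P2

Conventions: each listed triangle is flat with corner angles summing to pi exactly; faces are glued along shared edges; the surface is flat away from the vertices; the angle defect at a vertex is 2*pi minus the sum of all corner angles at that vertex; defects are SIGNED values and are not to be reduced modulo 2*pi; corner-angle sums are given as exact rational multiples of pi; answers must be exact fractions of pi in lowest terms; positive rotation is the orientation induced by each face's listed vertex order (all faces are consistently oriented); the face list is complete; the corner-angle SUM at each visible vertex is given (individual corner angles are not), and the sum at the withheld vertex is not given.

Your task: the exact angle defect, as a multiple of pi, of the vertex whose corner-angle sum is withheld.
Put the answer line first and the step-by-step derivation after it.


Answer: defect(P2) = (19/24)*pi

V = 6, E = 12, F = 8; chi = V - E + F = 2
Gauss-Bonnet: total defect = 2*pi*chi = 4*pi; visible defects sum to (77/24)*pi


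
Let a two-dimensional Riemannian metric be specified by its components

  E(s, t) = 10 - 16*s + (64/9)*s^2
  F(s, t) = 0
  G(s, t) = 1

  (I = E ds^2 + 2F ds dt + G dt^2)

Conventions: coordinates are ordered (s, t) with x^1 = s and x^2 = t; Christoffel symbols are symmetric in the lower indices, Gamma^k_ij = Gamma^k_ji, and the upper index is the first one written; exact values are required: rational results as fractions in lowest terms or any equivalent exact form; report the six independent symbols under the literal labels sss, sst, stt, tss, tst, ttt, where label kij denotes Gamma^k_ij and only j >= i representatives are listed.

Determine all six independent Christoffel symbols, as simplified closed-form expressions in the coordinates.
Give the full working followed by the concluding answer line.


E = 10 - 16*s + (64/9)*s^2; F = 0; G = 1
Gamma^k_ij = (1/2) g^{kl} (d_i g_jl + d_j g_il - d_l g_ij), with g^inv = (1/(EG-F^2)) [[G, -F], [-F, E]]
first partials: E_s = -16 + (128/9)*s, E_t = 0, F_s = 0, F_t = 0, G_s = 0, G_t = 0
D = EG - F^2 = 10 - 16*s + (64/9)*s^2
expanded: Gamma^s_ss = (G E_s - 2F F_s + F E_t)/(2D), Gamma^s_st = (G E_t - F G_s)/(2D), Gamma^s_tt = (2G F_t - G G_s - F G_t)/(2D), Gamma^t_ss = (2E F_s - E E_t - F E_s)/(2D), Gamma^t_st = (E G_s - F E_t)/(2D), Gamma^t_tt = (E G_t - 2F F_t + F G_s)/(2D); substitute and cancel common factors

Answer: Gamma_sss = (32*s - 36)/(32*s^2 - 72*s + 45), Gamma_sst = 0, Gamma_stt = 0, Gamma_tss = 0, Gamma_tst = 0, Gamma_ttt = 0


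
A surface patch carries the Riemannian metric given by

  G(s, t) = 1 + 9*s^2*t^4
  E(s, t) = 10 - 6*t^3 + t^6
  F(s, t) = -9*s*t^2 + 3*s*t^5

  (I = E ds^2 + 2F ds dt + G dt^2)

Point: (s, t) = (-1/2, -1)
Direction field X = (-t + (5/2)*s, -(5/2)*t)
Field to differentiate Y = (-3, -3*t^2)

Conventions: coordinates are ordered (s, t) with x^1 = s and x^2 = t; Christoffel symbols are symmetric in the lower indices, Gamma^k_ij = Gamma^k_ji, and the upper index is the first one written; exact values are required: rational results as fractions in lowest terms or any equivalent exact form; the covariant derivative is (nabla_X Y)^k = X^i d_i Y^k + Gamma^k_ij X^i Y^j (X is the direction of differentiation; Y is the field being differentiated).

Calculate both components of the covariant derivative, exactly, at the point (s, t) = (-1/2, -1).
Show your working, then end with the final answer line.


E = 17, F = 6, G = 13/4 at the point
E_s = 0, E_t = -24, F_s = -12, F_t = -33/2, G_s = -9, G_t = -9
EG - F^2 = 77/4;  g^inv = (4/77) * [[13/4, -6], [-6, 17]]
first-kind symbols [ij,l] = (1/2)(d_i g_jl + d_j g_il - d_l g_ij): [ss,s] = E_s/2 = 0, [ss,t] = F_s - E_t/2 = 0, [st,s] = E_t/2 = -12, [st,t] = G_s/2 = -9/2, [tt,s] = F_t - G_s/2 = -12, [tt,t] = G_t/2 = -9/2
Gamma^s_ij = (G*[ij,s] - F*[ij,t])/(EG - F^2), Gamma^t_ij = (E*[ij,t] - F*[ij,s])/(EG - F^2)
Gamma_sss = 0, Gamma_sst = -48/77, Gamma_stt = -48/77, Gamma_tss = 0, Gamma_tst = -18/77, Gamma_ttt = -18/77
X = (-1/4, 5/2), Y = (-3, -3) at the point

Answer: (nabla_X Y)^s = 684/77, (nabla_X Y)^t = 2823/154


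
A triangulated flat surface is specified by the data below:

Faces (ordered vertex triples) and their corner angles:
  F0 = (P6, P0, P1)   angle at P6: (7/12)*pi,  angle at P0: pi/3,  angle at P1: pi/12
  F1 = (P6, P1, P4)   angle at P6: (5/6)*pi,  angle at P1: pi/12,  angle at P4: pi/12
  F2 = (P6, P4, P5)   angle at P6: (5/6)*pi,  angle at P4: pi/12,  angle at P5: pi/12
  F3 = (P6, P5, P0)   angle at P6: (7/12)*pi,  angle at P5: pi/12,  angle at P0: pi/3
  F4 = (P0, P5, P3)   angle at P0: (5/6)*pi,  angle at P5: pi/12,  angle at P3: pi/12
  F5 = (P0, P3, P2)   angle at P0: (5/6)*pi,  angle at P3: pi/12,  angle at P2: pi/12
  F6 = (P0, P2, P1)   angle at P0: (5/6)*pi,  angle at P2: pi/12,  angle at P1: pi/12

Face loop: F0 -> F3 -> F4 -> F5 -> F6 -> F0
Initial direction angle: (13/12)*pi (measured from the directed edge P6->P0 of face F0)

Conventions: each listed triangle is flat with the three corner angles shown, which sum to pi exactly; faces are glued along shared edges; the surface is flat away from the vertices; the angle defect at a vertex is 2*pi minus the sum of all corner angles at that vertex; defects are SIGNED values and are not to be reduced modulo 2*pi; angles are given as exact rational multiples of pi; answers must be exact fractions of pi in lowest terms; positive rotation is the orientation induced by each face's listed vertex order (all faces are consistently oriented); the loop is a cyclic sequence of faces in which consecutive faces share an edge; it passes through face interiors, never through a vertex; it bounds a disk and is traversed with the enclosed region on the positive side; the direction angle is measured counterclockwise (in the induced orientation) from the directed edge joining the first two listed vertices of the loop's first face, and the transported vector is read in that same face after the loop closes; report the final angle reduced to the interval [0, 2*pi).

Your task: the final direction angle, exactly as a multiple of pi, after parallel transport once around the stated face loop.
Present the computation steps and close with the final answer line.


enclosed vertex P0: corner angles sum to (19/6)*pi, defect = 2*pi - (19/6)*pi = (-7/6)*pi
summing the enclosed defects onto the initial angle, mod 2*pi in the induced orientation:
final angle = (13/12)*pi - (7/6)*pi = (23/12)*pi (mod 2*pi)

Answer: final direction angle = (23/12)*pi


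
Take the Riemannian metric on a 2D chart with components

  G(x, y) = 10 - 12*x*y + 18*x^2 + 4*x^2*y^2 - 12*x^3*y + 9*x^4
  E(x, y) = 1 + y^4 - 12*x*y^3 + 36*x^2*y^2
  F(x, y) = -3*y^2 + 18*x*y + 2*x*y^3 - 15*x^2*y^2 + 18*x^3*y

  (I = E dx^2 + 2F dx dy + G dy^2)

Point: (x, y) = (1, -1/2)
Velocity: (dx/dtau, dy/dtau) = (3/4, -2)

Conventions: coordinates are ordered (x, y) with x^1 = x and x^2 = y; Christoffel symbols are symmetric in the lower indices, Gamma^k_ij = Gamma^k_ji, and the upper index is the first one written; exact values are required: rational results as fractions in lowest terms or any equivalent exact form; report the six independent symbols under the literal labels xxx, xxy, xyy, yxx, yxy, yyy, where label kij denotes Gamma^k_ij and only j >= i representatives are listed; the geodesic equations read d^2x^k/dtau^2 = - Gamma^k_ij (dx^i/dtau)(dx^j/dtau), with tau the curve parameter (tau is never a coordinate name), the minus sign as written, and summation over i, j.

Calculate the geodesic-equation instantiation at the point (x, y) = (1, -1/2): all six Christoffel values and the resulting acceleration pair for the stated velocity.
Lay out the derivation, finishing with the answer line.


E = 185/16, F = -91/4, G = 50 at the point
E_x = 39/2, E_y = -91/2, F_x = -175/4, F_y = 111/2, G_x = 98, G_y = -28
EG - F^2 = 969/16;  g^inv = (16/969) * [[50, 91/4], [91/4, 185/16]]
first-kind symbols [ij,l] = (1/2)(d_i g_jl + d_j g_il - d_l g_ij): [xx,x] = E_x/2 = 39/4, [xx,y] = F_x - E_y/2 = -21, [xy,x] = E_y/2 = -91/4, [xy,y] = G_x/2 = 49, [yy,x] = F_y - G_x/2 = 13/2, [yy,y] = G_y/2 = -14
Gamma^x_ij = (G*[ij,x] - F*[ij,y])/(EG - F^2), Gamma^y_ij = (E*[ij,y] - F*[ij,x])/(EG - F^2)
Gamma_xxx = 52/323, Gamma_xxy = -364/969, Gamma_xyy = 104/969, Gamma_yxx = -112/323, Gamma_yxy = 784/969, Gamma_yyy = -224/969
d^2x/dtau^2 = -(Gamma_xxx*(3/4)^2 + 2*Gamma_xxy*(3/4)*(-2) + Gamma_xyy*(-2)^2) = -6383/3876
d^2y/dtau^2 = -(Gamma_yxx*(3/4)^2 + 2*Gamma_yxy*(3/4)*(-2) + Gamma_yyy*(-2)^2) = 3437/969

Answer: Gamma_xxx = 52/323, Gamma_xxy = -364/969, Gamma_xyy = 104/969, Gamma_yxx = -112/323, Gamma_yxy = 784/969, Gamma_yyy = -224/969; accelerations (d^2x/dtau^2, d^2y/dtau^2) = (-6383/3876, 3437/969)


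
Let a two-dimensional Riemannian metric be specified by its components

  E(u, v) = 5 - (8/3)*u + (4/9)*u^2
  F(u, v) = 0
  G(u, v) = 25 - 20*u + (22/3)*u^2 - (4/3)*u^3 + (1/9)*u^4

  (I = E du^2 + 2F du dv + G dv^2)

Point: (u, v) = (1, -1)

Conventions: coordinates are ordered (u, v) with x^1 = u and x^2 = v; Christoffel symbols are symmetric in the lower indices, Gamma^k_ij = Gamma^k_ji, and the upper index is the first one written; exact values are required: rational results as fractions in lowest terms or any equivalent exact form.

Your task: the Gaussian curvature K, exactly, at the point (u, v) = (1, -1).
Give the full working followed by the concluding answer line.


E = 25/9, F = 0, G = 100/9, EG - F^2 = 2500/81 at the point
E_u = -16/9, E_v = 0, F_u = 0, F_v = 0, G_u = -80/9, G_v = 0
E_vv = 0, F_uv = 0, G_uu = 8
By Brioschi, K is (det M1 - det M2) divided by (EG - F^2) squared.
M1 = [[-E_vv/2 + F_uv - G_uu/2, E_u/2, F_u - E_v/2], [F_v - G_u/2, E, F], [G_v/2, F, G]] = [[-4, -8/9, 0], [40/9, 25/9, 0], [0, 0, 100/9]]; det M1 = -58000/729
M2 = [[0, E_v/2, G_u/2], [E_v/2, E, F], [G_u/2, F, G]] = [[0, 0, -40/9], [0, 25/9, 0], [-40/9, 0, 100/9]]; det M2 = -40000/729
det M1 - det M2 = -2000/81; K = -2000/81 / (2500/81)^2 = -81/3125

Answer: K = -81/3125


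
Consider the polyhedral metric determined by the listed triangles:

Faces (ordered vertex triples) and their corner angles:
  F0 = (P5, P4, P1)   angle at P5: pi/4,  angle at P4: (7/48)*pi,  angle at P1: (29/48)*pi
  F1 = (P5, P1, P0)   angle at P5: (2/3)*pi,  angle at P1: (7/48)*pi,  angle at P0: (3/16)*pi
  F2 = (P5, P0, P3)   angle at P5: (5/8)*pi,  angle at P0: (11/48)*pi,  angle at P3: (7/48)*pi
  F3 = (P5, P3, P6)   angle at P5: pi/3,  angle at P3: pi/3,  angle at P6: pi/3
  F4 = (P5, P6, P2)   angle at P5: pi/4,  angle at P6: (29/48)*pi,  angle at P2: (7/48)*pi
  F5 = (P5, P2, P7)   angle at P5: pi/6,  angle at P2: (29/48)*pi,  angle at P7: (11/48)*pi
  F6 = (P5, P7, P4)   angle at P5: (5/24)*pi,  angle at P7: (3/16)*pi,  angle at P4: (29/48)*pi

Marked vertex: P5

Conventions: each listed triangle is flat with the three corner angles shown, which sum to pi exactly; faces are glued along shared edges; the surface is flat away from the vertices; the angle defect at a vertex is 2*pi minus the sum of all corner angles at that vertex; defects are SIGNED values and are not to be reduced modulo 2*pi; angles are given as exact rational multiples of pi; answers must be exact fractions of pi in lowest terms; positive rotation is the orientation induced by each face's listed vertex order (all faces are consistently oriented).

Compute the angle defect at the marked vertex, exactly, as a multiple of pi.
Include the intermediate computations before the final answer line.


Sum of corner angles at P5: (5/2)*pi
defect = 2*pi - (5/2)*pi

Answer: defect(P5) = -pi/2


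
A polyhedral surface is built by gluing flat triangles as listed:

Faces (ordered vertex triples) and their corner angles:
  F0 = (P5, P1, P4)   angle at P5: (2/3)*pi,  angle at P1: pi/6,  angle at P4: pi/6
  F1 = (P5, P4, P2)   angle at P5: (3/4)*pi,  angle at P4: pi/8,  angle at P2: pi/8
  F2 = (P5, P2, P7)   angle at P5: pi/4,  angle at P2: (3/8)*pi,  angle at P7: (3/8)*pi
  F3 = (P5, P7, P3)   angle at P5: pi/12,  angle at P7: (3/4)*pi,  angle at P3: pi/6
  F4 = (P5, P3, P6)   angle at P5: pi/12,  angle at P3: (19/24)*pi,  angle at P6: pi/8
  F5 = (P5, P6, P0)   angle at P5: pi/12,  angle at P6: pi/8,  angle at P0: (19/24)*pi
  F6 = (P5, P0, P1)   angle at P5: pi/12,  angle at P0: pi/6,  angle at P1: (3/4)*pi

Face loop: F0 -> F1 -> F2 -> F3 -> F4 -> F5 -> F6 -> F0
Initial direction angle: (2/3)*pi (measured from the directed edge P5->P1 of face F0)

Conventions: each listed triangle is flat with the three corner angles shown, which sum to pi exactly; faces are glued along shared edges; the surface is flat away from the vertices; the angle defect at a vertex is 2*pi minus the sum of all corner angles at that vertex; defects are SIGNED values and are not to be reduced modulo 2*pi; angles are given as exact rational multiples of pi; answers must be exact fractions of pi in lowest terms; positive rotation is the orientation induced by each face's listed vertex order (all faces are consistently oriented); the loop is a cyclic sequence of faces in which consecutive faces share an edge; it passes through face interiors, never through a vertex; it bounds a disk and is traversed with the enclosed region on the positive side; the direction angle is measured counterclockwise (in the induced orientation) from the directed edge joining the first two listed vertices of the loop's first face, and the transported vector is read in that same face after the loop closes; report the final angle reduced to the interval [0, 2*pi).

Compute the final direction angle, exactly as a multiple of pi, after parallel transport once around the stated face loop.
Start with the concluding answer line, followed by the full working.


Answer: final direction angle = (2/3)*pi

enclosed vertex P5: corner angles sum to 2*pi, defect = 2*pi - 2*pi = 0
final direction = starting direction + enclosed defect total, reduced mod 2*pi (induced orientation)
final angle = (2/3)*pi + 0 = (2/3)*pi (mod 2*pi)


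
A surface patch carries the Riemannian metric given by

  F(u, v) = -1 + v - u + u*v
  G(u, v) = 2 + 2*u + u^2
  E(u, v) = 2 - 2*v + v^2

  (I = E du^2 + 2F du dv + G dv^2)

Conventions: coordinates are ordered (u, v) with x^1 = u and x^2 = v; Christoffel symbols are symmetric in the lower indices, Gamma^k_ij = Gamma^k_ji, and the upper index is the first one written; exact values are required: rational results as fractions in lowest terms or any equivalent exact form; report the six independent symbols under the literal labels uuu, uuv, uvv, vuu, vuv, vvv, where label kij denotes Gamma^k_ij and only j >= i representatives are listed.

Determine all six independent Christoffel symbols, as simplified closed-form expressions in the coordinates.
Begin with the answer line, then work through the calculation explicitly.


Answer: Gamma_uuu = 0, Gamma_uuv = (v - 1)/(u^2 + 2*u + v^2 - 2*v + 3), Gamma_uvv = 0, Gamma_vuu = 0, Gamma_vuv = (u + 1)/(u^2 + 2*u + v^2 - 2*v + 3), Gamma_vvv = 0

E = 2 - 2*v + v^2; F = -1 + v - u + u*v; G = 2 + 2*u + u^2
Gamma^k_ij = (1/2) g^{kl} (d_i g_jl + d_j g_il - d_l g_ij), with g^inv = (1/(EG-F^2)) [[G, -F], [-F, E]]
first partials: E_u = 0, E_v = -2 + 2*v, F_u = -1 + v, F_v = 1 + u, G_u = 2 + 2*u, G_v = 0
D = EG - F^2 = 3 - 2*v + 2*u + v^2 + u^2
expanded: Gamma^u_uu = (G E_u - 2F F_u + F E_v)/(2D), Gamma^u_uv = (G E_v - F G_u)/(2D), Gamma^u_vv = (2G F_v - G G_u - F G_v)/(2D), Gamma^v_uu = (2E F_u - E E_v - F E_u)/(2D), Gamma^v_uv = (E G_u - F E_v)/(2D), Gamma^v_vv = (E G_v - 2F F_v + F G_u)/(2D); substitute and cancel common factors


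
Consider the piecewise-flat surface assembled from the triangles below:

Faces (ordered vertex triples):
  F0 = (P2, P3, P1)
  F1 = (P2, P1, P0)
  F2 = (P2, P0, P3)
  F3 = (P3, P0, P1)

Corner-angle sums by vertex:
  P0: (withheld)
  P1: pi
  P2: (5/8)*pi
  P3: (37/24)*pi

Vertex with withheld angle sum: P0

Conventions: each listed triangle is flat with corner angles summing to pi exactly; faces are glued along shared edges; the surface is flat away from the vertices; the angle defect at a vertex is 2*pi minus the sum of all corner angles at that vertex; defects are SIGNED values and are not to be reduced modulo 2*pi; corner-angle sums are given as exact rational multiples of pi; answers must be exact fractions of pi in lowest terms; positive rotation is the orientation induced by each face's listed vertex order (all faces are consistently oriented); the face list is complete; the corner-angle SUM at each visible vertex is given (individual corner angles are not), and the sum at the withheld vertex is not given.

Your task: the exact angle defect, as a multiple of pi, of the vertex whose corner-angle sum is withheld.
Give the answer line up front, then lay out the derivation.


Answer: defect(P0) = (7/6)*pi

V = 4, E = 6, F = 4; chi = V - E + F = 2
Gauss-Bonnet: total defect = 2*pi*chi = 4*pi; visible defects sum to (17/6)*pi


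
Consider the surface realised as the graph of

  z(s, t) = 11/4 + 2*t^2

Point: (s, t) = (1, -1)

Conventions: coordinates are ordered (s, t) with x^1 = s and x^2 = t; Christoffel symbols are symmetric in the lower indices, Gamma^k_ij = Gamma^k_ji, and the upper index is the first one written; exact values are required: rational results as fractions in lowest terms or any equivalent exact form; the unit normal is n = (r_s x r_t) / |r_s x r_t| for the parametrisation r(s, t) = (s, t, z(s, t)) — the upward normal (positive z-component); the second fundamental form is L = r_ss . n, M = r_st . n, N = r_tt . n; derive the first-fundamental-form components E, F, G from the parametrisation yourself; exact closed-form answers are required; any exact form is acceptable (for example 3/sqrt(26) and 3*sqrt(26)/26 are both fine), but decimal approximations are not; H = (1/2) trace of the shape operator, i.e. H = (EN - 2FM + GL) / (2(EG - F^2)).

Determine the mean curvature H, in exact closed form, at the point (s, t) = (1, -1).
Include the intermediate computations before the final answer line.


z_s = 0, z_t = -4, z_ss = 0, z_st = 0, z_tt = 4
E = 1, F = 0, G = 17; answer radicand W^2 = 17
unnormalised second-form numerators: l = 0, m = 0, n = 4; L = l/sqrt(17), and similarly M = m/sqrt(W^2), N = n/sqrt(W^2)
H = (E*n - 2*F*m + G*l) / (2*(EG - F^2)*sqrt(W^2)); E*n - 2*F*m + G*l = 4, EG - F^2 = 17, so H = (2/17)/sqrt(17)

Answer: H = 2*sqrt(17)/289


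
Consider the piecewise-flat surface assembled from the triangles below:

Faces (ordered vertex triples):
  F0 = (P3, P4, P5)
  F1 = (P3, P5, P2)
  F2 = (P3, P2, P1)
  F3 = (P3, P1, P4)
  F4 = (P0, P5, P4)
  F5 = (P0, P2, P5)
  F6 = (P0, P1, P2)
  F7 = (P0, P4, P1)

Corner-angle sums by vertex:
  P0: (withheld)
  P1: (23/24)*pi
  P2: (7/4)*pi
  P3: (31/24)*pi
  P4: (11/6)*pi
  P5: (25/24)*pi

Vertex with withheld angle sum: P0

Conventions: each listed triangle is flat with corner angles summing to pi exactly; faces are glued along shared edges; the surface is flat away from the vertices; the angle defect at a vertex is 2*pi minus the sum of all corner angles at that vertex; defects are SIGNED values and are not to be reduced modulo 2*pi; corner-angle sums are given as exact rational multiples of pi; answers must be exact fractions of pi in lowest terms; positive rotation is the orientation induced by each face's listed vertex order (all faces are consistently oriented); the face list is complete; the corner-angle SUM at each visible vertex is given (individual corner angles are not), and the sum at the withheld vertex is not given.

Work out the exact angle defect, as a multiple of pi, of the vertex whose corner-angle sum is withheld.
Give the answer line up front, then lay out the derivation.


Answer: defect(P0) = (7/8)*pi

V = 6, E = 12, F = 8; chi = V - E + F = 2
Gauss-Bonnet: total defect = 2*pi*chi = 4*pi; visible defects sum to (25/8)*pi


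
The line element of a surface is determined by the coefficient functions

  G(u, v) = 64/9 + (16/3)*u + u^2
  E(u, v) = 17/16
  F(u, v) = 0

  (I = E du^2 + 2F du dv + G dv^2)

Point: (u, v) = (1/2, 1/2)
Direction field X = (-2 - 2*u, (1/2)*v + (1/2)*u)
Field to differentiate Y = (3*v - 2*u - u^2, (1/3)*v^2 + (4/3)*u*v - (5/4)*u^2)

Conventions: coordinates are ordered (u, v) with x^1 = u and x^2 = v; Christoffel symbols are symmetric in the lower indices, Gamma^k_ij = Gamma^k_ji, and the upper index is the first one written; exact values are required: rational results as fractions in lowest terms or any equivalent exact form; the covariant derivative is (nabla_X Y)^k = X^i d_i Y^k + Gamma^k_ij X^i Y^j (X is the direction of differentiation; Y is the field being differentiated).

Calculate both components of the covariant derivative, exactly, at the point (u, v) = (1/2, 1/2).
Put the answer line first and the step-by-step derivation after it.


Answer: (nabla_X Y)^u = 6331/612, (nabla_X Y)^v = 333/152

E = 17/16, F = 0, G = 361/36 at the point
E_u = 0, E_v = 0, F_u = 0, F_v = 0, G_u = 19/3, G_v = 0
EG - F^2 = 6137/576;  g^inv = (576/6137) * [[361/36, 0], [0, 17/16]]
first-kind symbols [ij,l] = (1/2)(d_i g_jl + d_j g_il - d_l g_ij): [uu,u] = E_u/2 = 0, [uu,v] = F_u - E_v/2 = 0, [uv,u] = E_v/2 = 0, [uv,v] = G_u/2 = 19/6, [vv,u] = F_v - G_u/2 = -19/6, [vv,v] = G_v/2 = 0
Gamma^u_ij = (G*[ij,u] - F*[ij,v])/(EG - F^2), Gamma^v_ij = (E*[ij,v] - F*[ij,u])/(EG - F^2)
Gamma_uuu = 0, Gamma_uuv = 0, Gamma_uvv = -152/51, Gamma_vuu = 0, Gamma_vuv = 6/19, Gamma_vvv = 0
X = (-3, 1/2), Y = (1/4, 5/48) at the point


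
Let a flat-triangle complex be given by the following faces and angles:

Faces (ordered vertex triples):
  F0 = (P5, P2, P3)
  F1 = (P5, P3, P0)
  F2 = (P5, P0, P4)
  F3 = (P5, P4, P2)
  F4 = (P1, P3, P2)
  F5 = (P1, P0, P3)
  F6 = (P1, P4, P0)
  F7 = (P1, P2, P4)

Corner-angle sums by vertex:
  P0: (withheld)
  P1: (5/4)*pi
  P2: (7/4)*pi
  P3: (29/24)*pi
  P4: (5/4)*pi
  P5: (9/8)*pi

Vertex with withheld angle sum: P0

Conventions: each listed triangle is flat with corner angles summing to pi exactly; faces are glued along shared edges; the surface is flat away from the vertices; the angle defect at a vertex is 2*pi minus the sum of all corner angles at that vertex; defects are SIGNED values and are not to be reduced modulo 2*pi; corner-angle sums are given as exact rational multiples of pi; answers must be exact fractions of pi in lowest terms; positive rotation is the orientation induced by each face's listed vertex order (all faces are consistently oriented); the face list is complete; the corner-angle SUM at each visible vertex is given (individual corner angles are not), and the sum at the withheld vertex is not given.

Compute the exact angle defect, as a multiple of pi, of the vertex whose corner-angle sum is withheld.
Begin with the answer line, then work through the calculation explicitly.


Answer: defect(P0) = (7/12)*pi

V = 6, E = 12, F = 8; chi = V - E + F = 2
Gauss-Bonnet: total defect = 2*pi*chi = 4*pi; visible defects sum to (41/12)*pi


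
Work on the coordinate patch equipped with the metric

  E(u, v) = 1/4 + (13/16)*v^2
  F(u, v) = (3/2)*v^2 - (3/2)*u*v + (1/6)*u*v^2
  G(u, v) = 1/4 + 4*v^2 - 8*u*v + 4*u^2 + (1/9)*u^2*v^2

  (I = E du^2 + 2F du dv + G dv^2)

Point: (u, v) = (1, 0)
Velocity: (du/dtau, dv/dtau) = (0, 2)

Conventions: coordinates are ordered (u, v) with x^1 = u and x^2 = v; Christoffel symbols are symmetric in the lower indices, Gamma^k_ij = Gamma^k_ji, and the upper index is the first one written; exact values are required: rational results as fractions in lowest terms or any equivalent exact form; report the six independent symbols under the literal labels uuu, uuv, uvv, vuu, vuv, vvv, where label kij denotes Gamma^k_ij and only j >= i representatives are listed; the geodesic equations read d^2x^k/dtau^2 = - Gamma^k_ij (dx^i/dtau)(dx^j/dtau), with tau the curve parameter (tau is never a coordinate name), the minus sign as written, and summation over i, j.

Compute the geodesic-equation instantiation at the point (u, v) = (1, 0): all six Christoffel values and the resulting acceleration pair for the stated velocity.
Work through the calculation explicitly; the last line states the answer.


E = 1/4, F = 0, G = 17/4 at the point
E_u = 0, E_v = 0, F_u = 0, F_v = -3/2, G_u = 8, G_v = -8
EG - F^2 = 17/16;  g^inv = (16/17) * [[17/4, 0], [0, 1/4]]
first-kind symbols [ij,l] = (1/2)(d_i g_jl + d_j g_il - d_l g_ij): [uu,u] = E_u/2 = 0, [uu,v] = F_u - E_v/2 = 0, [uv,u] = E_v/2 = 0, [uv,v] = G_u/2 = 4, [vv,u] = F_v - G_u/2 = -11/2, [vv,v] = G_v/2 = -4
Gamma^u_ij = (G*[ij,u] - F*[ij,v])/(EG - F^2), Gamma^v_ij = (E*[ij,v] - F*[ij,u])/(EG - F^2)
Gamma_uuu = 0, Gamma_uuv = 0, Gamma_uvv = -22, Gamma_vuu = 0, Gamma_vuv = 16/17, Gamma_vvv = -16/17
d^2u/dtau^2 = -(Gamma_uuu*(0)^2 + 2*Gamma_uuv*(0)*(2) + Gamma_uvv*(2)^2) = 88
d^2v/dtau^2 = -(Gamma_vuu*(0)^2 + 2*Gamma_vuv*(0)*(2) + Gamma_vvv*(2)^2) = 64/17

Answer: Gamma_uuu = 0, Gamma_uuv = 0, Gamma_uvv = -22, Gamma_vuu = 0, Gamma_vuv = 16/17, Gamma_vvv = -16/17; accelerations (d^2u/dtau^2, d^2v/dtau^2) = (88, 64/17)


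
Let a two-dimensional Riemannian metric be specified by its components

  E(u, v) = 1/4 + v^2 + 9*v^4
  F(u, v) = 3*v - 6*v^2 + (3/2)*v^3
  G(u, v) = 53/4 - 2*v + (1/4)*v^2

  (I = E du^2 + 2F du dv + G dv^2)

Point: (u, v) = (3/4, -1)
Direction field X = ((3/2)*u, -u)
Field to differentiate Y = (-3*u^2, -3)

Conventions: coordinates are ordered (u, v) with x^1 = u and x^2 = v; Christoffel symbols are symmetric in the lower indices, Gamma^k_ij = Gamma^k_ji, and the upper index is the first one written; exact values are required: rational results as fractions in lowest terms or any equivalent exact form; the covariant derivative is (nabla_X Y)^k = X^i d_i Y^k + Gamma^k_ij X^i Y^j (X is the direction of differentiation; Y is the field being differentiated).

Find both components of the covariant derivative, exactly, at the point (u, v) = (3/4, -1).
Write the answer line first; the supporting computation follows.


Answer: (nabla_X Y)^u = 165591/12448, (nabla_X Y)^v = 247275/24896

E = 41/4, F = -21/2, G = 31/2 at the point
E_u = 0, E_v = -38, F_u = 0, F_v = 39/2, G_u = 0, G_v = -5/2
EG - F^2 = 389/8;  g^inv = (8/389) * [[31/2, 21/2], [21/2, 41/4]]
first-kind symbols [ij,l] = (1/2)(d_i g_jl + d_j g_il - d_l g_ij): [uu,u] = E_u/2 = 0, [uu,v] = F_u - E_v/2 = 19, [uv,u] = E_v/2 = -19, [uv,v] = G_u/2 = 0, [vv,u] = F_v - G_u/2 = 39/2, [vv,v] = G_v/2 = -5/4
Gamma^u_ij = (G*[ij,u] - F*[ij,v])/(EG - F^2), Gamma^v_ij = (E*[ij,v] - F*[ij,u])/(EG - F^2)
Gamma_uuu = 1596/389, Gamma_uuv = -2356/389, Gamma_uvv = 2313/389, Gamma_vuu = 1558/389, Gamma_vuv = -1596/389, Gamma_vvv = 3071/778
X = (9/8, -3/4), Y = (-27/16, -3) at the point


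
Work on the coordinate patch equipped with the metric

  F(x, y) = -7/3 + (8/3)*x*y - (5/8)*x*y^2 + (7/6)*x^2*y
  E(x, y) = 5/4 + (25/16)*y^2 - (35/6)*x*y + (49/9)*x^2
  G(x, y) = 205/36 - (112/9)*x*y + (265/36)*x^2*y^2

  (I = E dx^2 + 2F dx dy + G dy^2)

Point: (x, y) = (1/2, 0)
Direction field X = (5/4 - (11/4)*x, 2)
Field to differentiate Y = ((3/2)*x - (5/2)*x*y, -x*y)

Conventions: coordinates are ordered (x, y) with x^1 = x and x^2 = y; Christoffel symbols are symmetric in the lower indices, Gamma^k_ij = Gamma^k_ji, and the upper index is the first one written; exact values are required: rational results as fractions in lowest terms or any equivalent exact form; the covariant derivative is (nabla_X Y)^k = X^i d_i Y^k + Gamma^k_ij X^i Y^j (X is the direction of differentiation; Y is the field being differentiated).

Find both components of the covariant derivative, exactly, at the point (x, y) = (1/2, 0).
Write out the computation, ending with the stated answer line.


E = 47/18, F = -7/3, G = 205/36 at the point
E_x = 49/9, E_y = -35/12, F_x = 0, F_y = 13/8, G_x = 0, G_y = -56/9
EG - F^2 = 6107/648;  g^inv = (648/6107) * [[205/36, 7/3], [7/3, 47/18]]
first-kind symbols [ij,l] = (1/2)(d_i g_jl + d_j g_il - d_l g_ij): [xx,x] = E_x/2 = 49/18, [xx,y] = F_x - E_y/2 = 35/24, [xy,x] = E_y/2 = -35/24, [xy,y] = G_x/2 = 0, [yy,x] = F_y - G_x/2 = 13/8, [yy,y] = G_y/2 = -28/9
Gamma^x_ij = (G*[ij,x] - F*[ij,y])/(EG - F^2), Gamma^y_ij = (E*[ij,y] - F*[ij,x])/(EG - F^2)
Gamma_xxx = 12250/6107, Gamma_xxy = -21525/24428, Gamma_xyy = 5169/24428, Gamma_yxx = 13167/12214, Gamma_yxy = -2205/6107, Gamma_yyy = -2807/6107
X = (-1/8, 2), Y = (3/4, 0) at the point

Answer: (nabla_X Y)^x = -205063/48856, (nabla_X Y)^y = -642029/390848


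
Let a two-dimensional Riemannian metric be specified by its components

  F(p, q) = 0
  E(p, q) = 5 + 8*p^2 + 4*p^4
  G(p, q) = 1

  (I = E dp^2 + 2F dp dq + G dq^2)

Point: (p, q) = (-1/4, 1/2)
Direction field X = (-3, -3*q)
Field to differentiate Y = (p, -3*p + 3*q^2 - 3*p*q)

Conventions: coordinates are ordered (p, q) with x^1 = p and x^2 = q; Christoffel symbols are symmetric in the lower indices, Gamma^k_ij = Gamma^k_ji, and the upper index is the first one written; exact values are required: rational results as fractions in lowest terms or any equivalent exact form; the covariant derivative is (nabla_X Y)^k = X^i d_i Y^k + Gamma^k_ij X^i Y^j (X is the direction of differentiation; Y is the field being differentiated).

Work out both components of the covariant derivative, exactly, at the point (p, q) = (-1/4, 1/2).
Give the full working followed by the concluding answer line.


E = 353/64, F = 0, G = 1 at the point
E_p = -17/4, E_q = 0, F_p = 0, F_q = 0, G_p = 0, G_q = 0
EG - F^2 = 353/64;  g^inv = (64/353) * [[1, 0], [0, 353/64]]
first-kind symbols [ij,l] = (1/2)(d_i g_jl + d_j g_il - d_l g_ij): [pp,p] = E_p/2 = -17/8, [pp,q] = F_p - E_q/2 = 0, [pq,p] = E_q/2 = 0, [pq,q] = G_p/2 = 0, [qq,p] = F_q - G_p/2 = 0, [qq,q] = G_q/2 = 0
Gamma^p_ij = (G*[ij,p] - F*[ij,q])/(EG - F^2), Gamma^q_ij = (E*[ij,q] - F*[ij,p])/(EG - F^2)
Gamma_ppp = -136/353, Gamma_ppq = 0, Gamma_pqq = 0, Gamma_qpp = 0, Gamma_qpq = 0, Gamma_qqq = 0
X = (-3, -3/2), Y = (-1/4, 15/8) at the point

Answer: (nabla_X Y)^p = -1161/353, (nabla_X Y)^q = 63/8


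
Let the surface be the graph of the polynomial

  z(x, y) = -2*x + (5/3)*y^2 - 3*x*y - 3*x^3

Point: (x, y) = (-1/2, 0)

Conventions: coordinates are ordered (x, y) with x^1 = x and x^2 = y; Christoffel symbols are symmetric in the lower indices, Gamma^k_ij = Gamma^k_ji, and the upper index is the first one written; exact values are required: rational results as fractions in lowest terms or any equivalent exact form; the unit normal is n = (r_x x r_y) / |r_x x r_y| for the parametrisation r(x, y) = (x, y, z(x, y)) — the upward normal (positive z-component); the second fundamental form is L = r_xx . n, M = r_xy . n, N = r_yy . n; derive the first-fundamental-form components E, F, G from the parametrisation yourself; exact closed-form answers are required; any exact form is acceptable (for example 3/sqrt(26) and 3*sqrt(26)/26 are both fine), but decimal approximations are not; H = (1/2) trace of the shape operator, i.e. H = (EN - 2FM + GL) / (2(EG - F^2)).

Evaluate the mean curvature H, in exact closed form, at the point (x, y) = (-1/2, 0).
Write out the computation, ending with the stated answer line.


z_x = -17/4, z_y = 3/2, z_xx = 9, z_xy = -3, z_yy = 10/3
E = 305/16, F = -51/8, G = 13/4; answer radicand W^2 = 341/16
unnormalised second-form numerators: l = 9, m = -3, n = 10/3; L = l/sqrt(341/16), and similarly M = m/sqrt(W^2), N = n/sqrt(W^2)
H = (E*n - 2*F*m + G*l) / (2*(EG - F^2)*sqrt(W^2)); E*n - 2*F*m + G*l = 1309/24, EG - F^2 = 341/16, so H = (119/93)/sqrt(341/16)

Answer: H = 476*sqrt(341)/31713
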